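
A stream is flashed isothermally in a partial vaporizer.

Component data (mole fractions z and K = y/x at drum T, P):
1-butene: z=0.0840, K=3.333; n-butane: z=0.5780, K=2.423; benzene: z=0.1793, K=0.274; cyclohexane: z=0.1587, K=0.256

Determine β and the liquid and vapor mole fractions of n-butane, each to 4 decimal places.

Iterate (Newton) starting at β = 0.57:
  β = 0.5700: g = 0.11117, g' = -0.9809 → β = 0.6833
  β = 0.6833: g = -0.00596, g' = -1.1045 → β = 0.6779
Converged at β = 0.6779.
Compositions from xᵢ = zᵢ/(1+β(Kᵢ−1)), yᵢ = Kᵢxᵢ:
  1-butene: x = 0.0325, y = 0.1085
  n-butane: x = 0.2942, y = 0.7128
  benzene: x = 0.3531, y = 0.0967
  cyclohexane: x = 0.3202, y = 0.0820

β = 0.6779, x_n-butane = 0.2942, y_n-butane = 0.7128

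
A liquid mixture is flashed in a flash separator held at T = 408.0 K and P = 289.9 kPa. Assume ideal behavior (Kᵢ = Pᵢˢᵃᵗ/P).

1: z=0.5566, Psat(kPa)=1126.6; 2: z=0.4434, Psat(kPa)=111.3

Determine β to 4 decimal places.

Raoult's law: Kᵢ = Pᵢˢᵃᵗ/P = Pᵢˢᵃᵗ/289.9.
  K_1 = 1126.6/289.9 = 3.886168, K_2 = 111.3/289.9 = 0.383925
Let β = V/F and solve Σ zᵢ(Kᵢ−1)/(1+β(Kᵢ−1)) = 0.
Feasibility: ΣzᵢKᵢ = 2.3333, Σzᵢ/Kᵢ = 1.2981 — both > 1, two phases present.
Binary case is linear: z₁(K₁−1)(1+β(K₂−1)) + z₂(K₂−1)(1+β(K₁−1)) = 0
⇒ β = [z₁(K₁−1)+z₂(K₂−1)] / [−(K₁−1)(K₂−1)] = 1.33327/1.77809 = 0.7498

β = 0.7498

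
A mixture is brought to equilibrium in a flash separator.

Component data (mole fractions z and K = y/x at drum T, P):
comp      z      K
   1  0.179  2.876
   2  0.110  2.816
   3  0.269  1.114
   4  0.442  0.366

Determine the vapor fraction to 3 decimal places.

ψ = 0.341

Let ψ = V/F and solve Σ zᵢ(Kᵢ−1)/(1+ψ(Kᵢ−1)) = 0.
Feasibility: ΣzᵢKᵢ = 1.286, Σzᵢ/Kᵢ = 1.550 — both > 1, two phases present.
Newton–Raphson from ψ = 0.5:
  ψ = 0.500: g = -0.1033, g' = -0.651 → ψ = 0.341
Converged at ψ = 0.341.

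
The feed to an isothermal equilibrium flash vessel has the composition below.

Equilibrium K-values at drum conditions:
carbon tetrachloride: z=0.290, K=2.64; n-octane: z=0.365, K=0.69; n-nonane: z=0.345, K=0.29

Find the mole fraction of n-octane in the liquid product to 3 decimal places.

x_n-octane = 0.381

Material balance + equilibrium reduce to Σ zᵢ(Kᵢ−1)/(1+ψ(Kᵢ−1)) = 0.
g(0) = ΣzᵢKᵢ − 1 = 0.118 and g(1) = 1 − Σzᵢ/Kᵢ = -0.828, so a root lies in (0, 1).
Newton iteration, ψ⁰ = 0.51:
  ψ = 0.510: g = -0.2594, g' = -0.708 → ψ = 0.144
  ψ = 0.144: g = -0.0063, g' = -0.765 → ψ = 0.135
Converged at ψ = 0.135.
Compositions from xᵢ = zᵢ/(1+ψ(Kᵢ−1)), yᵢ = Kᵢxᵢ:
  carbon tetrachloride: x = 0.237, y = 0.626
  n-octane: x = 0.381, y = 0.263
  n-nonane: x = 0.382, y = 0.111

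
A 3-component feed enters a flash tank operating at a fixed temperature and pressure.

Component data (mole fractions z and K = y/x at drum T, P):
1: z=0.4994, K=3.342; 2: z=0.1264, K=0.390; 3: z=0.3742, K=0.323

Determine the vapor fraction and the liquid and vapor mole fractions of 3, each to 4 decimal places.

ψ = 0.5420, x_3 = 0.5911, y_3 = 0.1909

Rachford–Rice: g(ψ) = Σ zᵢ(Kᵢ−1)/(1+ψ(Kᵢ−1)) = 0.
Feasibility: ΣzᵢKᵢ = 1.8392, Σzᵢ/Kᵢ = 1.6320 — both > 1, two phases present.
Newton–Raphson from ψ = 0.5:
  ψ = 0.5000: g = 0.04483, g' = -1.0705 → ψ = 0.5419
  ψ = 0.5419: g = 0.00016, g' = -1.0648 → ψ = 0.5420
Converged at ψ = 0.5420.
Compositions from xᵢ = zᵢ/(1+ψ(Kᵢ−1)), yᵢ = Kᵢxᵢ:
  1: x = 0.2201, y = 0.7354
  2: x = 0.1888, y = 0.0736
  3: x = 0.5911, y = 0.1909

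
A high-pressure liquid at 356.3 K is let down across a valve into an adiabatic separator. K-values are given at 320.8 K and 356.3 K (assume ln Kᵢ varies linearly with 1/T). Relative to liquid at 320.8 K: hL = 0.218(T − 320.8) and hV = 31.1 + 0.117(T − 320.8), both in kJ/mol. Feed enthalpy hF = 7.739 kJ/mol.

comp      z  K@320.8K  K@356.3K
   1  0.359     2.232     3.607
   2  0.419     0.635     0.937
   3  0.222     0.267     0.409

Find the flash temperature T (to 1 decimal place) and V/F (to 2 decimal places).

Adiabatic flash: solve Rachford–Rice at each trial T, then check hF = ψ·hV(T) + (1−ψ)·hL(T).
  T = 320.8 K: K = (2.232, 0.635, 0.267), RR gives ψ = 0.199, H_out = 6.177 kJ/mol
  T = 356.3 K: K = (3.607, 0.937, 0.409), RR gives ψ = 0.849, H_out = 31.101 kJ/mol
  T = 338.6 K: K = (2.875, 0.780, 0.334), RR gives ψ = 0.538, H_out = 19.655 kJ/mol
  T = 329.7 K: K = (2.542, 0.706, 0.300), RR gives ψ = 0.377, H_out = 13.330 kJ/mol
  T = 325.2 K: K = (2.382, 0.669, 0.283), RR gives ψ = 0.290, H_out = 9.853 kJ/mol
  T = 323.0 K: K = (2.306, 0.652, 0.275), RR gives ψ = 0.245, H_out = 8.055 kJ/mol
Linear interpolation between T = 320.8 (H_out = 6.177) and T = 323.0 (H_out = 8.055) on hF = 7.739 gives T ≈ 322.6 K, at which ψ = 0.24.

T = 322.6 K, V/F = 0.24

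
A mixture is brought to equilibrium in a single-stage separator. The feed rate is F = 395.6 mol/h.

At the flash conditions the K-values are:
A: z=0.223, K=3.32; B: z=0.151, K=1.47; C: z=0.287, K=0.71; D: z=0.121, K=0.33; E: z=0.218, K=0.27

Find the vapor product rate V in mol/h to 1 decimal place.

Material balance + equilibrium reduce to Σ zᵢ(Kᵢ−1)/(1+β(Kᵢ−1)) = 0.
Check two-phase: ΣzᵢKᵢ = 1.265 > 1 and Σzᵢ/Kᵢ = 1.748 > 1, so g(0) = 0.265 > 0 and g(1) = -0.748 < 0.
Newton–Raphson from β = 0.5:
  β = 0.500: g = -0.1729, g' = -0.723 → β = 0.261
  β = 0.261: g = 0.0006, g' = -0.778 → β = 0.262
Converged at β = 0.262.
Then V = β·F = 0.2617·395.6 = 103.5 mol/h and L = F − V = 292.1 mol/h.

V = 103.5 mol/h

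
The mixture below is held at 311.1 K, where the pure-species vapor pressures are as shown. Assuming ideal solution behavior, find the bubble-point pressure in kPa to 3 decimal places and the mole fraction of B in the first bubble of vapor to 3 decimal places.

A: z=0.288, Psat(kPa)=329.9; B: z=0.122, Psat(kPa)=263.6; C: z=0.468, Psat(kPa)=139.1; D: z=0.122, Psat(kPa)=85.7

Pbub = 202.725 kPa, y_B = 0.159

At the bubble point ψ → 0, so ΣzᵢKᵢ = 1 with Kᵢ = Pᵢˢᵃᵗ/P ⇒ P = ΣzᵢPᵢˢᵃᵗ.
P = 0.288·329.9 + 0.122·263.6 + 0.468·139.1 + 0.122·85.7 = 202.725 kPa
yᵢ = zᵢPᵢˢᵃᵗ/P ⇒ y_B = 0.122·263.6/202.725 = 0.159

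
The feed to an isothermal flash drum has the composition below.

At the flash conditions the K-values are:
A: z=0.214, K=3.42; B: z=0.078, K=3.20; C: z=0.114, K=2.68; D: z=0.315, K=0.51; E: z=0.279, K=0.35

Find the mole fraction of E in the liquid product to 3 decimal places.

x_E = 0.390

Rachford–Rice: g(β) = Σ zᵢ(Kᵢ−1)/(1+β(Kᵢ−1)) = 0.
Feasibility: ΣzᵢKᵢ = 1.545, Σzᵢ/Kᵢ = 1.544 — both > 1, two phases present.
Newton iteration, β⁰ = 0.55:
  β = 0.550: g = -0.0942, g' = -0.822 → β = 0.435
  β = 0.435: g = 0.0013, g' = -0.854 → β = 0.437
Converged at β = 0.437.
Compositions from xᵢ = zᵢ/(1+β(Kᵢ−1)), yᵢ = Kᵢxᵢ:
  A: x = 0.104, y = 0.356
  B: x = 0.040, y = 0.127
  C: x = 0.066, y = 0.176
  D: x = 0.401, y = 0.204
  E: x = 0.390, y = 0.136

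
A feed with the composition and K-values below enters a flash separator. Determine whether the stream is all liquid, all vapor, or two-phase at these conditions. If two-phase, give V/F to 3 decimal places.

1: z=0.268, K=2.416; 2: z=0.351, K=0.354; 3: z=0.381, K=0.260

ΣzᵢKᵢ = 0.871; Σzᵢ/Kᵢ = 2.568.
Since ΣzᵢKᵢ < 1 the mixture is below its bubble point — single liquid phase.

all liquid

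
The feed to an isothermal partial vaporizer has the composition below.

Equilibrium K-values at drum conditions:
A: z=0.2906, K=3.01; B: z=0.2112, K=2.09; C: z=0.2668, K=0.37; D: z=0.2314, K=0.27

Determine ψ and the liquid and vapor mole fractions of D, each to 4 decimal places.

Let ψ = V/F and solve Σ zᵢ(Kᵢ−1)/(1+ψ(Kᵢ−1)) = 0.
Check two-phase: ΣzᵢKᵢ = 1.4773 > 1 and Σzᵢ/Kᵢ = 1.7757 > 1, so g(0) = 0.4773 > 0 and g(1) = -0.7757 < 0.
Newton iteration, ψ⁰ = 0.5:
  ψ = 0.5000: g = -0.07107, g' = -0.9287 → ψ = 0.4235
  ψ = 0.4235: g = -0.00071, g' = -0.9154 → ψ = 0.4227
Converged at ψ = 0.4227.
Compositions from xᵢ = zᵢ/(1+ψ(Kᵢ−1)), yᵢ = Kᵢxᵢ:
  A: x = 0.1571, y = 0.4729
  B: x = 0.1446, y = 0.3022
  C: x = 0.3636, y = 0.1345
  D: x = 0.3347, y = 0.0904

ψ = 0.4227, x_D = 0.3347, y_D = 0.0904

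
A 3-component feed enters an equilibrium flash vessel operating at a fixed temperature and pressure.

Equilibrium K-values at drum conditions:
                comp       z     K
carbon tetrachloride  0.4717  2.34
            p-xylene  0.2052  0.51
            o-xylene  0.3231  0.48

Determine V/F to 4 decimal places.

Rachford–Rice: g(V/F) = Σ zᵢ(Kᵢ−1)/(1+V/F(Kᵢ−1)) = 0.
Check two-phase: ΣzᵢKᵢ = 1.3635 > 1 and Σzᵢ/Kᵢ = 1.2771 > 1, so g(0) = 0.3635 > 0 and g(1) = -0.2771 < 0.
Iterate (Newton) starting at V/F = 0.5:
  V/F = 0.5000: g = 0.01827, g' = -0.5497 → V/F = 0.5332
  V/F = 0.5332: g = 0.00007, g' = -0.5457 → V/F = 0.5334
Converged at V/F = 0.5334.

V/F = 0.5334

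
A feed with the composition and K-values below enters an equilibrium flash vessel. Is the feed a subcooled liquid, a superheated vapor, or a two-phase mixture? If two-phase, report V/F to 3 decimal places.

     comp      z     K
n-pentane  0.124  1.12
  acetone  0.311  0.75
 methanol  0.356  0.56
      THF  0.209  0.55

ΣzᵢKᵢ = 0.686; Σzᵢ/Kᵢ = 1.541.
Since ΣzᵢKᵢ < 1 the mixture is below its bubble point — single liquid phase.

subcooled liquid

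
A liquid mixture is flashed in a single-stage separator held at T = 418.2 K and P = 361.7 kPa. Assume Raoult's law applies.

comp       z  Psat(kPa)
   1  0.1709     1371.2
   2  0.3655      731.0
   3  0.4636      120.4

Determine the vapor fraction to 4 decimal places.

Raoult's law: Kᵢ = Pᵢˢᵃᵗ/P = Pᵢˢᵃᵗ/361.7.
  K_1 = 1371.2/361.7 = 3.790987, K_2 = 731.0/361.7 = 2.021012, K_3 = 120.4/361.7 = 0.332873
Rachford–Rice: g(ψ) = Σ zᵢ(Kᵢ−1)/(1+ψ(Kᵢ−1)) = 0.
Check two-phase: ΣzᵢKᵢ = 1.5409 > 1 and Σzᵢ/Kᵢ = 1.6187 > 1, so g(0) = 0.5409 > 0 and g(1) = -0.6187 < 0.
Newton–Raphson from ψ = 0.6:
  ψ = 0.6000: g = -0.10595, g' = -0.9063 → ψ = 0.4831
  ψ = 0.4831: g = -0.00333, g' = -0.8615 → ψ = 0.4792
Converged at ψ = 0.4792.

ψ = 0.4792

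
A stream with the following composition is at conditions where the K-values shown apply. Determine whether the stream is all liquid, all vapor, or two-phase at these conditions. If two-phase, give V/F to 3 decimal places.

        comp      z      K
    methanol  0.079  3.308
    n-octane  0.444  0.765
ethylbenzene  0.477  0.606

ΣzᵢKᵢ = 0.890; Σzᵢ/Kᵢ = 1.391.
Since ΣzᵢKᵢ < 1 the mixture is below its bubble point — single liquid phase.

all liquid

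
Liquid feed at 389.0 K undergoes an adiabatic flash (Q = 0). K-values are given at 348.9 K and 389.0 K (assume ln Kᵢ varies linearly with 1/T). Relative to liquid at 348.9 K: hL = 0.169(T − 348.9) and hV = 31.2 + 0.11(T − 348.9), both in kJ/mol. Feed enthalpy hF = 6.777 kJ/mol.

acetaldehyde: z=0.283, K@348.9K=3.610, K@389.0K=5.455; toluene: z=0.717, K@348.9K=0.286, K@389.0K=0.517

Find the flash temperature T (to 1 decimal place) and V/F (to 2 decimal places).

T = 356.9 K, V/F = 0.18

Adiabatic flash: solve Rachford–Rice at each trial T, then check hF = ψ·hV(T) + (1−ψ)·hL(T).
  T = 348.9 K: K = (3.610, 0.286), RR gives ψ = 0.122, H_out = 3.795 kJ/mol
  T = 389.0 K: K = (5.455, 0.517), RR gives ψ = 0.425, H_out = 19.031 kJ/mol
  T = 368.9 K: K = (4.485, 0.390), RR gives ψ = 0.259, H_out = 11.143 kJ/mol
  T = 358.9 K: K = (4.036, 0.336), RR gives ψ = 0.190, H_out = 7.500 kJ/mol
  T = 353.9 K: K = (3.820, 0.310), RR gives ψ = 0.156, H_out = 5.666 kJ/mol
  T = 356.4 K: K = (3.927, 0.323), RR gives ψ = 0.173, H_out = 6.587 kJ/mol
  T = 357.6 K: K = (3.979, 0.329), RR gives ψ = 0.181, H_out = 7.026 kJ/mol
Linear interpolation between T = 356.4 (H_out = 6.587) and T = 357.6 (H_out = 7.026) on hF = 6.777 gives T ≈ 356.9 K, at which ψ = 0.18.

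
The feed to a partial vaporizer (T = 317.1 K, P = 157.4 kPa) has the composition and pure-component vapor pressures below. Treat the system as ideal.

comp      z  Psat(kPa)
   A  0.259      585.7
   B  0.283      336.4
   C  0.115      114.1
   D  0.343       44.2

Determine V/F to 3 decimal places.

Raoult's law: Kᵢ = Pᵢˢᵃᵗ/P = Pᵢˢᵃᵗ/157.4.
  K_A = 585.7/157.4 = 3.72109, K_B = 336.4/157.4 = 2.13723, K_C = 114.1/157.4 = 0.72490, K_D = 44.2/157.4 = 0.28081
Rachford–Rice: g(V/F) = Σ zᵢ(Kᵢ−1)/(1+V/F(Kᵢ−1)) = 0.
Feasibility: ΣzᵢKᵢ = 1.748, Σzᵢ/Kᵢ = 1.582 — both > 1, two phases present.
Newton–Raphson from V/F = 0.31:
  V/F = 0.310: g = 0.2682, g' = -1.069 → V/F = 0.561
  V/F = 0.561: g = 0.0245, g' = -0.948 → V/F = 0.587
Converged at V/F = 0.587.

V/F = 0.587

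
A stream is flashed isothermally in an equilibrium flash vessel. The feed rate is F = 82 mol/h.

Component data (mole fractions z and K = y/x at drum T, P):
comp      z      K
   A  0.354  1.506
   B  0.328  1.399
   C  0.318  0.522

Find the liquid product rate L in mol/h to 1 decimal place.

L = 22.6 mol/h

Let ψ = V/F and solve Σ zᵢ(Kᵢ−1)/(1+ψ(Kᵢ−1)) = 0.
g(0) = ΣzᵢKᵢ − 1 = 0.158 and g(1) = 1 − Σzᵢ/Kᵢ = -0.079, so a root lies in (0, 1).
Newton–Raphson from ψ = 0.55:
  ψ = 0.550: g = 0.0412, g' = -0.224 → ψ = 0.734
  ψ = 0.734: g = -0.0023, g' = -0.252 → ψ = 0.725
Converged at ψ = 0.725.
Then V = ψ·F = 0.7248·82 = 59.4 mol/h and L = F − V = 22.6 mol/h.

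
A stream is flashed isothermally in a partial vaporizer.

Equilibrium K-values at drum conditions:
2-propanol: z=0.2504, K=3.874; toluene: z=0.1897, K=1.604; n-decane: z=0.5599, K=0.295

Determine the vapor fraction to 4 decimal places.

ψ = 0.2844

Material balance + equilibrium reduce to Σ zᵢ(Kᵢ−1)/(1+ψ(Kᵢ−1)) = 0.
g(0) = ΣzᵢKᵢ − 1 = 0.4395 and g(1) = 1 − Σzᵢ/Kᵢ = -1.0809, so a root lies in (0, 1).
Iterate (Newton) starting at ψ = 0.4:
  ψ = 0.4000: g = -0.12270, g' = -1.0323 → ψ = 0.2811
  ψ = 0.2811: g = 0.00367, g' = -1.1162 → ψ = 0.2844
Converged at ψ = 0.2844.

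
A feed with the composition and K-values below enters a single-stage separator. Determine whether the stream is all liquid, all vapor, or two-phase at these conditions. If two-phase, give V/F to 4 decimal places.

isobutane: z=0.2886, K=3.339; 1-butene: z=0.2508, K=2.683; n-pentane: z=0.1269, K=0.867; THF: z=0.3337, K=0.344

two-phase, V/F = 0.7300

ΣzᵢKᵢ = 1.8613; Σzᵢ/Kᵢ = 1.2963.
Both exceed 1, so a two-phase solution exists.
Let ψ = V/F and solve Σ zᵢ(Kᵢ−1)/(1+ψ(Kᵢ−1)) = 0.
Iterate (Newton) starting at ψ = 0.5:
  ψ = 0.5000: g = 0.19653, g' = -0.8655 → ψ = 0.7271
  ψ = 0.7271: g = 0.00257, g' = -0.8878 → ψ = 0.7300
Converged at ψ = 0.7300.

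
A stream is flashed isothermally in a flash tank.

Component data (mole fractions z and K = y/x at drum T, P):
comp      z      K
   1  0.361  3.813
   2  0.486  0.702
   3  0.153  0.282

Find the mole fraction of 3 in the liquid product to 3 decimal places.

x_3 = 0.273

Newton iteration, β⁰ = 0.5:
  β = 0.500: g = 0.0804, g' = -0.745 → β = 0.608
  β = 0.608: g = 0.0029, g' = -0.702 → β = 0.612
Converged at β = 0.612.
Compositions from xᵢ = zᵢ/(1+β(Kᵢ−1)), yᵢ = Kᵢxᵢ:
  1: x = 0.133, y = 0.506
  2: x = 0.594, y = 0.417
  3: x = 0.273, y = 0.077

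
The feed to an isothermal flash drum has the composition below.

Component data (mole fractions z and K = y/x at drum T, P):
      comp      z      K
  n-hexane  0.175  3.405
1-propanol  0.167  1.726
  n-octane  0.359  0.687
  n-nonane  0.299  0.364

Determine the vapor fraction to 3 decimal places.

ψ = 0.276

Newton–Raphson from ψ = 0.39:
  ψ = 0.390: g = -0.0692, g' = -0.583 → ψ = 0.271
  ψ = 0.271: g = 0.0035, g' = -0.651 → ψ = 0.276
Converged at ψ = 0.276.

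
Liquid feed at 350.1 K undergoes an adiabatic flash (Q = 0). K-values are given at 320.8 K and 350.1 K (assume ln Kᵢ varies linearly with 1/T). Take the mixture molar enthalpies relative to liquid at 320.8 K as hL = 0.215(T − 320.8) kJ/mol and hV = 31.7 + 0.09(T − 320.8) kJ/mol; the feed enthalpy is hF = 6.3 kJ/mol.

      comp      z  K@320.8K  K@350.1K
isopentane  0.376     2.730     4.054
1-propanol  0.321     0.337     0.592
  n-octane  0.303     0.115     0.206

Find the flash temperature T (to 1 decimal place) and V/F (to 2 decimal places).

Adiabatic flash: solve Rachford–Rice at each trial T, then check hF = ψ·hV(T) + (1−ψ)·hL(T).
  T = 320.8 K: K = (2.730, 0.337, 0.115), RR gives ψ = 0.126, H_out = 3.995 kJ/mol
  T = 350.1 K: K = (4.054, 0.592, 0.206), RR gives ψ = 0.407, H_out = 17.698 kJ/mol
  T = 335.5 K: K = (3.358, 0.453, 0.156), RR gives ψ = 0.273, H_out = 11.325 kJ/mol
  T = 328.1 K: K = (3.033, 0.391, 0.134), RR gives ψ = 0.203, H_out = 7.817 kJ/mol
  T = 324.5 K: K = (2.881, 0.364, 0.125), RR gives ψ = 0.166, H_out = 5.989 kJ/mol
  T = 326.3 K: K = (2.956, 0.377, 0.129), RR gives ψ = 0.185, H_out = 6.915 kJ/mol
Linear interpolation between T = 324.5 (H_out = 5.989) and T = 326.3 (H_out = 6.915) on hF = 6.3 gives T ≈ 325.1 K, at which ψ = 0.17.

T = 325.1 K, V/F = 0.17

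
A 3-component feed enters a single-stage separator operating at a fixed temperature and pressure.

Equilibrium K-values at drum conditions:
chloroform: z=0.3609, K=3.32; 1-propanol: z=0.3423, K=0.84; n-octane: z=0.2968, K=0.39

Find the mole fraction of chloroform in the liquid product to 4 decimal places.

x_chloroform = 0.1500

Material balance + equilibrium reduce to Σ zᵢ(Kᵢ−1)/(1+ψ(Kᵢ−1)) = 0.
g(0) = ΣzᵢKᵢ − 1 = 0.6015 and g(1) = 1 − Σzᵢ/Kᵢ = -0.2772, so a root lies in (0, 1).
Newton–Raphson from ψ = 0.45:
  ψ = 0.4500: g = 0.10107, g' = -0.6849 → ψ = 0.5976
  ψ = 0.5976: g = 0.00542, g' = -0.6253 → ψ = 0.6062
Converged at ψ = 0.6062.
Compositions from xᵢ = zᵢ/(1+ψ(Kᵢ−1)), yᵢ = Kᵢxᵢ:
  chloroform: x = 0.1500, y = 0.4979
  1-propanol: x = 0.3791, y = 0.3184
  n-octane: x = 0.4710, y = 0.1837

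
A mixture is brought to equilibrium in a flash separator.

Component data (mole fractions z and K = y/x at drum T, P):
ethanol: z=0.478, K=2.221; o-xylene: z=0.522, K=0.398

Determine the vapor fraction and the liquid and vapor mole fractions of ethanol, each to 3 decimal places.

Rachford–Rice: g(ψ) = Σ zᵢ(Kᵢ−1)/(1+ψ(Kᵢ−1)) = 0.
Feasibility: ΣzᵢKᵢ = 1.269, Σzᵢ/Kᵢ = 1.527 — both > 1, two phases present.
Binary case is linear: z₁(K₁−1)(1+ψ(K₂−1)) + z₂(K₂−1)(1+ψ(K₁−1)) = 0
⇒ ψ = [z₁(K₁−1)+z₂(K₂−1)] / [−(K₁−1)(K₂−1)] = 0.2694/0.7350 = 0.367
Compositions from xᵢ = zᵢ/(1+ψ(Kᵢ−1)), yᵢ = Kᵢxᵢ:
  ethanol: x = 0.330, y = 0.733
  o-xylene: x = 0.670, y = 0.267

ψ = 0.367, x_ethanol = 0.330, y_ethanol = 0.733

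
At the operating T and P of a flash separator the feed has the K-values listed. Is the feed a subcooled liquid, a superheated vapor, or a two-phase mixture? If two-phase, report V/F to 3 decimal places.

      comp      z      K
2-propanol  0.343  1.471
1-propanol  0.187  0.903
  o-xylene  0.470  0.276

subcooled liquid

ΣzᵢKᵢ = 0.803; Σzᵢ/Kᵢ = 2.143.
Since ΣzᵢKᵢ < 1 the mixture is below its bubble point — single liquid phase.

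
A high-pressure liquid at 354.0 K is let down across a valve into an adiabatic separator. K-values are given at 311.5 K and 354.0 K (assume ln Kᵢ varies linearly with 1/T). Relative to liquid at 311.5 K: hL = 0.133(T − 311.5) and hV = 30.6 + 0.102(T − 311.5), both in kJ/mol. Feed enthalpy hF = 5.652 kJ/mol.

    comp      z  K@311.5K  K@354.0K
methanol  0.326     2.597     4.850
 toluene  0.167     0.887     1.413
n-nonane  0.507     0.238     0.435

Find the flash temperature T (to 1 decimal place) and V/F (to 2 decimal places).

T = 315.4 K, V/F = 0.17

Adiabatic flash: solve Rachford–Rice at each trial T, then check hF = ψ·hV(T) + (1−ψ)·hL(T).
  T = 311.5 K: K = (2.597, 0.887, 0.238), RR gives ψ = 0.112, H_out = 3.432 kJ/mol
  T = 354.0 K: K = (4.850, 1.413, 0.435), RR gives ψ = 0.601, H_out = 23.261 kJ/mol
  T = 332.8 K: K = (3.623, 1.137, 0.328), RR gives ψ = 0.373, H_out = 13.986 kJ/mol
  T = 322.1 K: K = (3.082, 1.008, 0.281), RR gives ψ = 0.253, H_out = 9.071 kJ/mol
  T = 316.8 K: K = (2.833, 0.946, 0.259), RR gives ψ = 0.187, H_out = 6.390 kJ/mol
  T = 314.1 K: K = (2.711, 0.916, 0.248), RR gives ψ = 0.150, H_out = 4.925 kJ/mol
  T = 315.5 K: K = (2.774, 0.932, 0.254), RR gives ψ = 0.169, H_out = 5.695 kJ/mol
Linear interpolation between T = 314.1 (H_out = 4.925) and T = 315.5 (H_out = 5.695) on hF = 5.652 gives T ≈ 315.4 K, at which ψ = 0.17.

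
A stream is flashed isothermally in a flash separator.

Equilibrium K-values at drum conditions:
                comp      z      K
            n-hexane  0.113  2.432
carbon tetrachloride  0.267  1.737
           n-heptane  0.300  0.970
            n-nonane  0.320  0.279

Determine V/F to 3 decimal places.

V/F = 0.239

Rachford–Rice: g(V/F) = Σ zᵢ(Kᵢ−1)/(1+V/F(Kᵢ−1)) = 0.
Check two-phase: ΣzᵢKᵢ = 1.119 > 1 and Σzᵢ/Kᵢ = 1.656 > 1, so g(0) = 0.119 > 0 and g(1) = -0.656 < 0.
Newton iteration, V/F⁰ = 0.5:
  V/F = 0.500: g = -0.1318, g' = -0.563 → V/F = 0.266
  V/F = 0.266: g = -0.0128, g' = -0.478 → V/F = 0.239
Converged at V/F = 0.239.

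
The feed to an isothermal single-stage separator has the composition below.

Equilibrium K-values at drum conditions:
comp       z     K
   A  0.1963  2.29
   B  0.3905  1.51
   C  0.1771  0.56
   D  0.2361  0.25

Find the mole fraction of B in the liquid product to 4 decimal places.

x_B = 0.3283

Newton–Raphson from ψ = 0.5:
  ψ = 0.5000: g = -0.07060, g' = -0.5815 → ψ = 0.3786
  ψ = 0.3786: g = -0.00374, g' = -0.5272 → ψ = 0.3715
Converged at ψ = 0.3715.
Compositions from xᵢ = zᵢ/(1+ψ(Kᵢ−1)), yᵢ = Kᵢxᵢ:
  A: x = 0.1327, y = 0.3039
  B: x = 0.3283, y = 0.4957
  C: x = 0.2117, y = 0.1186
  D: x = 0.3273, y = 0.0818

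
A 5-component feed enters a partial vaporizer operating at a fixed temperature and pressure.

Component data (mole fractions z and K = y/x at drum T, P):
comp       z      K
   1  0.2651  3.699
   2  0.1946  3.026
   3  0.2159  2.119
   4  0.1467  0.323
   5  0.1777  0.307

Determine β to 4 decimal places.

Let β = V/F and solve Σ zᵢ(Kᵢ−1)/(1+β(Kᵢ−1)) = 0.
Check two-phase: ΣzᵢKᵢ = 2.1289 > 1 and Σzᵢ/Kᵢ = 1.2709 > 1, so g(0) = 1.1289 > 0 and g(1) = -0.2709 < 0.
Newton iteration, β⁰ = 0.5:
  β = 0.5000: g = 0.31673, g' = -1.0116 → β = 0.8131
  β = 0.8131: g = -0.00364, g' = -1.1579 → β = 0.8100
Converged at β = 0.8099.

β = 0.8099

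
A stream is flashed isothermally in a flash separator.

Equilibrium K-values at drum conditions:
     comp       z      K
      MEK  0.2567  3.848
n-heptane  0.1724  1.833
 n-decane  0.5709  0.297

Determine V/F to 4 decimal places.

V/F = 0.3005

Rachford–Rice: g(V/F) = Σ zᵢ(Kᵢ−1)/(1+V/F(Kᵢ−1)) = 0.
Check two-phase: ΣzᵢKᵢ = 1.4733 > 1 and Σzᵢ/Kᵢ = 2.0830 > 1, so g(0) = 0.4733 > 0 and g(1) = -1.0830 < 0.
Iterate (Newton) starting at V/F = 0.49:
  V/F = 0.4900: g = -0.20507, g' = -1.0797 → V/F = 0.3001
  V/F = 0.3001: g = 0.00045, g' = -1.1351 → V/F = 0.3005
Converged at V/F = 0.3005.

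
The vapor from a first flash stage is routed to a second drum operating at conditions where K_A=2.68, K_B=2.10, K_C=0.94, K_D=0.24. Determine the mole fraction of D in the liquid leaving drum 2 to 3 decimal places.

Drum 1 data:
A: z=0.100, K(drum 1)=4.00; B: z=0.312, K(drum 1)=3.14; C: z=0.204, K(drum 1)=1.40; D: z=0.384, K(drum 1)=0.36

x_D (drum 2) = 0.466

Drum 1:
Material balance + equilibrium reduce to Σ zᵢ(Kᵢ−1)/(1+ψ₁(Kᵢ−1)) = 0.
g(0) = ΣzᵢKᵢ − 1 = 0.804 and g(1) = 1 − Σzᵢ/Kᵢ = -0.337, so a root lies in (0, 1).
Iterate (Newton) starting at ψ₁ = 0.42:
  ψ₁ = 0.420: g = 0.2181, g' = -0.891 → ψ₁ = 0.665
  ψ₁ = 0.665: g = 0.0124, g' = -0.841 → ψ₁ = 0.680
Converged at ψ₁ = 0.680.
Drum-1 compositions:
  A: x = 0.033, y = 0.132
  B: x = 0.127, y = 0.399
  C: x = 0.160, y = 0.225
  D: x = 0.680, y = 0.245
Drum-2 feed = drum-1 vapor: z₂ = (0.1316, 0.3992, 0.2246, 0.2446).
Drum 2:
Material balance + equilibrium reduce to Σ zᵢ(Kᵢ−1)/(1+ψ₂(Kᵢ−1)) = 0.
Feasibility: ΣzᵢKᵢ = 1.461, Σzᵢ/Kᵢ = 1.497 — both > 1, two phases present.
Iterate (Newton) starting at ψ₂ = 0.5:
  ψ₂ = 0.500: g = 0.0897, g' = -0.679 → ψ₂ = 0.632
  ψ₂ = 0.632: g = -0.0055, g' = -0.780 → ψ₂ = 0.625
Converged at ψ₂ = 0.625.
  A: x = 0.064, y = 0.172
  B: x = 0.237, y = 0.497
  C: x = 0.233, y = 0.219
  D: x = 0.466, y = 0.112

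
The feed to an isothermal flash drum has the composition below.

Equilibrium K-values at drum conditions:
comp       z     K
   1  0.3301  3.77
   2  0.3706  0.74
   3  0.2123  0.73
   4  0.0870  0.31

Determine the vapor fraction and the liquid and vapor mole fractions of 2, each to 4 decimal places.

Material balance + equilibrium reduce to Σ zᵢ(Kᵢ−1)/(1+ψ(Kᵢ−1)) = 0.
g(0) = ΣzᵢKᵢ − 1 = 0.7007 and g(1) = 1 − Σzᵢ/Kᵢ = -0.1598, so a root lies in (0, 1).
Newton–Raphson from ψ = 0.62:
  ψ = 0.6200: g = 0.04786, g' = -0.5274 → ψ = 0.7107
  ψ = 0.7107: g = 0.00107, g' = -0.5083 → ψ = 0.7128
Converged at ψ = 0.7128.
Compositions from xᵢ = zᵢ/(1+ψ(Kᵢ−1)), yᵢ = Kᵢxᵢ:
  1: x = 0.1110, y = 0.4184
  2: x = 0.4549, y = 0.3366
  3: x = 0.2629, y = 0.1919
  4: x = 0.1712, y = 0.0531

ψ = 0.7128, x_2 = 0.4549, y_2 = 0.3366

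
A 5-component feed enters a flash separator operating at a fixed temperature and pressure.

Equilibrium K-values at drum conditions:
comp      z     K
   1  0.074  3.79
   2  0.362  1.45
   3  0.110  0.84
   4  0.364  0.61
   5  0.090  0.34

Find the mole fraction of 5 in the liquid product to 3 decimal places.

Material balance + equilibrium reduce to Σ zᵢ(Kᵢ−1)/(1+ψ(Kᵢ−1)) = 0.
Feasibility: ΣzᵢKᵢ = 1.150, Σzᵢ/Kᵢ = 1.262 — both > 1, two phases present.
Iterate (Newton) starting at ψ = 0.65:
  ψ = 0.650: g = -0.1144, g' = -0.340 → ψ = 0.313
  ψ = 0.313: g = -0.0022, g' = -0.358 → ψ = 0.307
Converged at ψ = 0.307.
Compositions from xᵢ = zᵢ/(1+ψ(Kᵢ−1)), yᵢ = Kᵢxᵢ:
  1: x = 0.040, y = 0.151
  2: x = 0.318, y = 0.461
  3: x = 0.116, y = 0.097
  4: x = 0.414, y = 0.252
  5: x = 0.113, y = 0.038

x_5 = 0.113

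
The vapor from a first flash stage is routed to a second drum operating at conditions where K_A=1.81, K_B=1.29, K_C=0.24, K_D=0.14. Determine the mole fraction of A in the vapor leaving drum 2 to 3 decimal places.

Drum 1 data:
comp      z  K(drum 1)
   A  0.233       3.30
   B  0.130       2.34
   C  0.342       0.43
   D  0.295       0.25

Drum 1:
Rachford–Rice: g(ψ₁) = Σ zᵢ(Kᵢ−1)/(1+ψ₁(Kᵢ−1)) = 0.
g(0) = ΣzᵢKᵢ − 1 = 0.294 and g(1) = 1 − Σzᵢ/Kᵢ = -1.102, so a root lies in (0, 1).
Newton iteration, ψ₁⁰ = 0.46:
  ψ₁ = 0.460: g = -0.2338, g' = -0.971 → ψ₁ = 0.219
  ψ₁ = 0.219: g = 0.0033, g' = -1.067 → ψ₁ = 0.222
Converged at ψ₁ = 0.222.
Drum-1 compositions:
  A: x = 0.154, y = 0.509
  B: x = 0.100, y = 0.234
  C: x = 0.392, y = 0.168
  D: x = 0.354, y = 0.089
Drum-2 feed = drum-1 vapor: z₂ = (0.5087, 0.2344, 0.1684, 0.0885).
Drum 2:
Let ψ₂ = V/F and solve Σ zᵢ(Kᵢ−1)/(1+ψ₂(Kᵢ−1)) = 0.
Feasibility: ΣzᵢKᵢ = 1.276, Σzᵢ/Kᵢ = 1.797 — both > 1, two phases present.
Newton–Raphson from ψ₂ = 0.5:
  ψ₂ = 0.500: g = 0.0127, g' = -0.639 → ψ₂ = 0.520
Converged at ψ₂ = 0.520.
  A: x = 0.358, y = 0.648
  B: x = 0.204, y = 0.263
  C: x = 0.278, y = 0.067
  D: x = 0.160, y = 0.022

y_A (drum 2) = 0.648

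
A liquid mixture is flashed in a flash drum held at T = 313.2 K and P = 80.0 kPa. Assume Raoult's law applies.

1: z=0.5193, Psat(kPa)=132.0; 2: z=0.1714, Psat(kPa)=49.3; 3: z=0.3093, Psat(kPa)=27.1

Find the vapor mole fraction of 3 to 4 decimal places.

Raoult's law: Kᵢ = Pᵢˢᵃᵗ/P = Pᵢˢᵃᵗ/80.0.
  K_1 = 132.0/80.0 = 1.650000, K_2 = 49.3/80.0 = 0.616250, K_3 = 27.1/80.0 = 0.338750
Let β = V/F and solve Σ zᵢ(Kᵢ−1)/(1+β(Kᵢ−1)) = 0.
g(0) = ΣzᵢKᵢ − 1 = 0.0672 and g(1) = 1 − Σzᵢ/Kᵢ = -0.5059, so a root lies in (0, 1).
Newton–Raphson from β = 0.5:
  β = 0.5000: g = -0.13219, g' = -0.4655 → β = 0.2160
  β = 0.2160: g = -0.01434, g' = -0.3828 → β = 0.1785
  β = 0.1785: g = -0.00007, g' = -0.3791 → β = 0.1784
Converged at β = 0.1784.
Compositions from xᵢ = zᵢ/(1+β(Kᵢ−1)), yᵢ = Kᵢxᵢ:
  1: x = 0.4654, y = 0.7678
  2: x = 0.1840, y = 0.1134
  3: x = 0.3507, y = 0.1188

y_3 = 0.1188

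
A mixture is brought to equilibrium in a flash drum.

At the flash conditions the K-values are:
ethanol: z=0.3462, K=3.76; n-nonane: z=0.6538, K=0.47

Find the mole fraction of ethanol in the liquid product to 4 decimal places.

x_ethanol = 0.1611

Let β = V/F and solve Σ zᵢ(Kᵢ−1)/(1+β(Kᵢ−1)) = 0.
g(0) = ΣzᵢKᵢ − 1 = 0.6090 and g(1) = 1 − Σzᵢ/Kᵢ = -0.4831, so a root lies in (0, 1).
Newton iteration, β⁰ = 0.5:
  β = 0.5000: g = -0.06997, g' = -0.8055 → β = 0.4131
  β = 0.4131: g = 0.00279, g' = -0.8768 → β = 0.4163
Converged at β = 0.4163.
Compositions from xᵢ = zᵢ/(1+β(Kᵢ−1)), yᵢ = Kᵢxᵢ:
  ethanol: x = 0.1611, y = 0.6057
  n-nonane: x = 0.8389, y = 0.3943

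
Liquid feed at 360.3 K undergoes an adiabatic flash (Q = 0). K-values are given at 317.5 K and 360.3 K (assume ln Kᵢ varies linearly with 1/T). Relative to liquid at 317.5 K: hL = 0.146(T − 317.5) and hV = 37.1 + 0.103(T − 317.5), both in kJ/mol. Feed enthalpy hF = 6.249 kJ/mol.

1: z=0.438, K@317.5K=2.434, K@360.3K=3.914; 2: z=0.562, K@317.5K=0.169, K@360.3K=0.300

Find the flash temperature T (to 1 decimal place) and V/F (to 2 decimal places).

T = 320.0 K, V/F = 0.16

Adiabatic flash: solve Rachford–Rice at each trial T, then check hF = ψ·hV(T) + (1−ψ)·hL(T).
  T = 317.5 K: K = (2.434, 0.169), RR gives ψ = 0.135, H_out = 5.015 kJ/mol
  T = 360.3 K: K = (3.914, 0.300), RR gives ψ = 0.433, H_out = 21.511 kJ/mol
  T = 338.9 K: K = (3.133, 0.229), RR gives ψ = 0.305, H_out = 14.154 kJ/mol
  T = 328.2 K: K = (2.773, 0.198), RR gives ψ = 0.229, H_out = 9.954 kJ/mol
  T = 322.9 K: K = (2.602, 0.183), RR gives ψ = 0.186, H_out = 7.628 kJ/mol
  T = 320.2 K: K = (2.517, 0.176), RR gives ψ = 0.161, H_out = 6.357 kJ/mol
  T = 318.9 K: K = (2.477, 0.173), RR gives ψ = 0.149, H_out = 5.720 kJ/mol
Linear interpolation between T = 318.9 (H_out = 5.720) and T = 320.2 (H_out = 6.357) on hF = 6.249 gives T ≈ 320.0 K, at which ψ = 0.16.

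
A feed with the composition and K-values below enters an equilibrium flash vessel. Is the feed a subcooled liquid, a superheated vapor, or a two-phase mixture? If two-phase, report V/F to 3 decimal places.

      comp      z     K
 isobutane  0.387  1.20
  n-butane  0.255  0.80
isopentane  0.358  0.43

subcooled liquid

ΣzᵢKᵢ = 0.822; Σzᵢ/Kᵢ = 1.474.
Since ΣzᵢKᵢ < 1 the mixture is below its bubble point — single liquid phase.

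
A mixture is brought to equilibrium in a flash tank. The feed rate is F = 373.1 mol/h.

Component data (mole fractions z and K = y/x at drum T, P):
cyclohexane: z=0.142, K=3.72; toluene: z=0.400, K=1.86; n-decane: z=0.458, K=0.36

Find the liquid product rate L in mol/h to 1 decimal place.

Newton–Raphson from β = 0.5:
  β = 0.500: g = -0.0268, g' = -0.739 → β = 0.464
Converged at β = 0.464.
Then V = β·F = 0.4636·373.1 = 173.0 mol/h and L = F − V = 200.1 mol/h.

L = 200.1 mol/h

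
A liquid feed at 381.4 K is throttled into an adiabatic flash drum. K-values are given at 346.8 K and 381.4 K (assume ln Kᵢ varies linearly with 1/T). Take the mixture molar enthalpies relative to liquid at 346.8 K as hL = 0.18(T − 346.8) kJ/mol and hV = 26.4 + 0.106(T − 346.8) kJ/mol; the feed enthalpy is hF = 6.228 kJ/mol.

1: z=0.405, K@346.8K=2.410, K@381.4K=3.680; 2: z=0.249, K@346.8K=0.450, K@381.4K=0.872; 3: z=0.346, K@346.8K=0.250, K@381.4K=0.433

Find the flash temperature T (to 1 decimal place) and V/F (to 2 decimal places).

Adiabatic flash: solve Rachford–Rice at each trial T, then check hF = ψ·hV(T) + (1−ψ)·hL(T).
  T = 346.8 K: K = (2.410, 0.450, 0.250), RR gives ψ = 0.184, H_out = 4.858 kJ/mol
  T = 381.4 K: K = (3.680, 0.872, 0.433), RR gives ψ = 0.726, H_out = 23.532 kJ/mol
  T = 364.1 K: K = (3.008, 0.636, 0.333), RR gives ψ = 0.437, H_out = 14.092 kJ/mol
  T = 355.5 K: K = (2.702, 0.538, 0.290), RR gives ψ = 0.312, H_out = 9.605 kJ/mol
  T = 351.1 K: K = (2.552, 0.492, 0.269), RR gives ψ = 0.248, H_out = 7.251 kJ/mol
  T = 349.0 K: K = (2.482, 0.471, 0.260), RR gives ψ = 0.217, H_out = 6.097 kJ/mol
Linear interpolation between T = 349.0 (H_out = 6.097) and T = 351.1 (H_out = 7.251) on hF = 6.228 gives T ≈ 349.2 K, at which ψ = 0.22.

T = 349.2 K, V/F = 0.22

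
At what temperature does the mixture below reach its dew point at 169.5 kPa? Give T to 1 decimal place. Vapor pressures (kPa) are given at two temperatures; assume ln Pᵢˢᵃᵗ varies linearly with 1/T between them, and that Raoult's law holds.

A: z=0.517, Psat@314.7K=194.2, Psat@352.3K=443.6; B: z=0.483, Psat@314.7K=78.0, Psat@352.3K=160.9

Dew-point temperature: Σzᵢ·P/Pᵢˢᵃᵗ(T) = 1. Interpolate ln Pᵢˢᵃᵗ = aᵢ + bᵢ/T.
  T = 314.7 K: ΣzᵢP/Pᵢˢᵃᵗ = 1.5008
  T = 352.3 K: ΣzᵢP/Pᵢˢᵃᵗ = 0.7064
  T = 333.5 K: ΣzᵢP/Pᵢˢᵃᵗ = 1.0077
  T = 342.9 K: ΣzᵢP/Pᵢˢᵃᵗ = 0.8395
  T = 338.2 K: ΣzᵢP/Pᵢˢᵃᵗ = 0.9186
  T = 335.9 K: ΣzᵢP/Pᵢˢᵃᵗ = 0.9609
Interpolating between 333.5 K and 335.9 K gives T ≈ 333.9 K.

T = 333.9 K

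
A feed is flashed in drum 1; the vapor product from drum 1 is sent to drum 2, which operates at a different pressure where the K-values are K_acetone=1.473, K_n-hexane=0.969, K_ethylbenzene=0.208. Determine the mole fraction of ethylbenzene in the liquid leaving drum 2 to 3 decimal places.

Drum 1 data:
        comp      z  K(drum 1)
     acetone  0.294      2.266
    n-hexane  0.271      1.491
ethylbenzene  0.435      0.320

x_ethylbenzene (drum 2) = 0.234

Drum 1:
Newton iteration, ψ₁⁰ = 0.58:
  ψ₁ = 0.580: g = -0.1703, g' = -0.745 → ψ₁ = 0.351
  ψ₁ = 0.351: g = -0.0176, g' = -0.621 → ψ₁ = 0.323
Converged at ψ₁ = 0.323.
Drum-1 compositions:
  acetone: x = 0.209, y = 0.473
  n-hexane: x = 0.234, y = 0.349
  ethylbenzene: x = 0.557, y = 0.178
Drum-2 feed = drum-1 vapor: z₂ = (0.4729, 0.3488, 0.1784).
Drum 2:
Rachford–Rice: g(ψ₂) = Σ zᵢ(Kᵢ−1)/(1+ψ₂(Kᵢ−1)) = 0.
Check two-phase: ΣzᵢKᵢ = 1.072 > 1 and Σzᵢ/Kᵢ = 1.538 > 1, so g(0) = 0.072 > 0 and g(1) = -0.538 < 0.
Newton–Raphson from ψ₂ = 0.5:
  ψ₂ = 0.500: g = -0.0640, g' = -0.376 → ψ₂ = 0.330
  ψ₂ = 0.330: g = -0.0087, g' = -0.285 → ψ₂ = 0.299
Converged at ψ₂ = 0.299.
  acetone: x = 0.414, y = 0.610
  n-hexane: x = 0.352, y = 0.341
  ethylbenzene: x = 0.234, y = 0.049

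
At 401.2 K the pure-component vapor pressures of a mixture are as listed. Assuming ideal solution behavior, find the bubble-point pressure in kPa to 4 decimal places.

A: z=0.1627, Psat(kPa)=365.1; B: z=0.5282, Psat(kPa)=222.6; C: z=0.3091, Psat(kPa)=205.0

Pbub = 240.3446 kPa

At the bubble point ψ → 0, so ΣzᵢKᵢ = 1 with Kᵢ = Pᵢˢᵃᵗ/P ⇒ P = ΣzᵢPᵢˢᵃᵗ.
P = 0.1627·365.1 + 0.5282·222.6 + 0.3091·205.0 = 240.3446 kPa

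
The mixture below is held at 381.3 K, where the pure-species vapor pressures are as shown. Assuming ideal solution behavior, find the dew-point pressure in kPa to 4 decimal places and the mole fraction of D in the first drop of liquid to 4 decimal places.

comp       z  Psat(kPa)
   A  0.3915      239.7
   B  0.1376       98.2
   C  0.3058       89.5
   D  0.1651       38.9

Pdew = 93.4974 kPa, x_D = 0.3968

At the dew point ψ → 1, so Σzᵢ/Kᵢ = 1 with Kᵢ = Pᵢˢᵃᵗ/P ⇒ 1/P = Σzᵢ/Pᵢˢᵃᵗ.
1/P = 0.3915/239.7 + 0.1376/98.2 + 0.3058/89.5 + 0.1651/38.9 = 0.0106955 ⇒ P = 93.4974 kPa
xᵢ = zᵢP/Pᵢˢᵃᵗ ⇒ x_D = 0.1651·93.4974/38.9 = 0.3968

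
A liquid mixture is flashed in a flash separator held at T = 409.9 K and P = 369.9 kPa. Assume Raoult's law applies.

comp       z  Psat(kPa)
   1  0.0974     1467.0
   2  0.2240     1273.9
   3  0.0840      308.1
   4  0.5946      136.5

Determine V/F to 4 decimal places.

Raoult's law: Kᵢ = Pᵢˢᵃᵗ/P = Pᵢˢᵃᵗ/369.9.
  K_1 = 1467.0/369.9 = 3.965937, K_2 = 1273.9/369.9 = 3.443904, K_3 = 308.1/369.9 = 0.832928, K_4 = 136.5/369.9 = 0.369019
Iterate (Newton) starting at V/F = 0.5:
  V/F = 0.5000: g = -0.20070, g' = -0.9180 → V/F = 0.2814
  V/F = 0.2814: g = 0.01095, g' = -1.0769 → V/F = 0.2915
  V/F = 0.2915: g = 0.00008, g' = -1.0607 → V/F = 0.2916
Converged at V/F = 0.2916.

V/F = 0.2916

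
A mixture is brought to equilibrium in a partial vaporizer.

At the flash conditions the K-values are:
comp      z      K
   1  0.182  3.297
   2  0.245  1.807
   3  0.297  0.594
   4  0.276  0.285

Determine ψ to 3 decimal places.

ψ = 0.325

Newton–Raphson from ψ = 0.5:
  ψ = 0.500: g = -0.1230, g' = -0.708 → ψ = 0.326
  ψ = 0.326: g = -0.0009, g' = -0.719 → ψ = 0.325
Converged at ψ = 0.325.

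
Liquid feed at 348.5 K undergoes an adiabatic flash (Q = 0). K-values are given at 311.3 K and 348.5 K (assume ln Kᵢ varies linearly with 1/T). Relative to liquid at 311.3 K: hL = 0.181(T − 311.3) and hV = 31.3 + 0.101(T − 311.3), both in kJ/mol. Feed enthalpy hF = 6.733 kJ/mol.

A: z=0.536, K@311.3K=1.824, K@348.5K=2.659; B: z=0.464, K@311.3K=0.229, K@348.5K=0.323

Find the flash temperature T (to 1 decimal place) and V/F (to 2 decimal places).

T = 315.4 K, V/F = 0.19

Adiabatic flash: solve Rachford–Rice at each trial T, then check hF = ψ·hV(T) + (1−ψ)·hL(T).
  T = 311.3 K: K = (1.824, 0.229), RR gives ψ = 0.132, H_out = 4.135 kJ/mol
  T = 348.5 K: K = (2.659, 0.323), RR gives ψ = 0.512, H_out = 21.236 kJ/mol
  T = 329.9 K: K = (2.226, 0.275), RR gives ψ = 0.360, H_out = 14.111 kJ/mol
  T = 320.6 K: K = (2.021, 0.251), RR gives ψ = 0.261, H_out = 9.673 kJ/mol
  T = 316.0 K: K = (1.922, 0.240), RR gives ψ = 0.202, H_out = 7.111 kJ/mol
  T = 313.6 K: K = (1.872, 0.234), RR gives ψ = 0.168, H_out = 5.643 kJ/mol
Linear interpolation between T = 313.6 (H_out = 5.643) and T = 316.0 (H_out = 7.111) on hF = 6.733 gives T ≈ 315.4 K, at which ψ = 0.19.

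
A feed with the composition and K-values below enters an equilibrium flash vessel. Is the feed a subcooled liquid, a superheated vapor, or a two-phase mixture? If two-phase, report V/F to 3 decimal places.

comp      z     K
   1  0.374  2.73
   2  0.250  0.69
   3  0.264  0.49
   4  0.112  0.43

two-phase, V/F = 0.473

ΣzᵢKᵢ = 1.371; Σzᵢ/Kᵢ = 1.299.
Both exceed 1, so a two-phase solution exists.
Let ψ = V/F and solve Σ zᵢ(Kᵢ−1)/(1+ψ(Kᵢ−1)) = 0.
Newton–Raphson from ψ = 0.45:
  ψ = 0.450: g = 0.0131, g' = -0.568 → ψ = 0.473
Converged at ψ = 0.473.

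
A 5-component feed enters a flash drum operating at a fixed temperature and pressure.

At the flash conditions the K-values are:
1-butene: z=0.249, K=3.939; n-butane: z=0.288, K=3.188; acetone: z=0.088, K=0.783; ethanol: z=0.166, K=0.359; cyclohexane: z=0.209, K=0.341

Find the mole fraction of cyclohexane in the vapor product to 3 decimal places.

Rachford–Rice: g(V/F) = Σ zᵢ(Kᵢ−1)/(1+V/F(Kᵢ−1)) = 0.
Feasibility: ΣzᵢKᵢ = 2.099, Σzᵢ/Kᵢ = 1.341 — both > 1, two phases present.
Iterate (Newton) starting at V/F = 0.5:
  V/F = 0.500: g = 0.2138, g' = -1.022 → V/F = 0.709
  V/F = 0.709: g = 0.0079, g' = -0.993 → V/F = 0.717
Converged at V/F = 0.717.
Compositions from xᵢ = zᵢ/(1+V/F(Kᵢ−1)), yᵢ = Kᵢxᵢ:
  1-butene: x = 0.080, y = 0.316
  n-butane: x = 0.112, y = 0.357
  acetone: x = 0.104, y = 0.082
  ethanol: x = 0.307, y = 0.110
  cyclohexane: x = 0.396, y = 0.135

y_cyclohexane = 0.135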